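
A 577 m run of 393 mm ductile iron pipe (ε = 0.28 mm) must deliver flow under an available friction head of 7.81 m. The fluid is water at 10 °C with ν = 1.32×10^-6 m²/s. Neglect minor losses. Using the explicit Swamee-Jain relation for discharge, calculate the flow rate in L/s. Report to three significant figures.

Q ≈ 287 L/s

Swamee-Jain (Type II): Q = -0.965·√(gD⁵h_f/L)·ln[ε/(3.7D) + √(3.17ν²L/(gD³h_f))]
√(gD⁵h_f/L) = √(9.81·0.393⁵·7.81/577) = 0.03528
ε/(3.7D) = 1.93×10^-4; √(3.17ν²L/(gD³h_f)) = 2.62×10^-5
Q = -0.965·0.03528·ln(2.187×10^-4) = 0.2869 m³/s
Check: V = 2.37 m/s, Re = 7.04×10^5, f = 0.01877, h_f = 7.86 m ≈ 7.81 m ✓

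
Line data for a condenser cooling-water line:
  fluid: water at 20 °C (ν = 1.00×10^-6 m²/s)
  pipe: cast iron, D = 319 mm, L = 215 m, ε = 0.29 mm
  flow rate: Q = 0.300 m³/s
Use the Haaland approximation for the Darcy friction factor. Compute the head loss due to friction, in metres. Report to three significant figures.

h_f ≈ 9.42 m

V = 4Q/(πD²) = 4·0.300/(π·0.319²) = 3.754 m/s
Re = VD/ν = 3.754·0.319/1.00×10^-6 = 1.20×10^6 → turbulent
ε/D = 0.29/319 = 9.09×10^-4
Haaland: f = 0.01947
h_f = f(L/D)V²/(2g) = 0.01947·(215/0.319)·3.754²/(2·9.81) = 9.421 m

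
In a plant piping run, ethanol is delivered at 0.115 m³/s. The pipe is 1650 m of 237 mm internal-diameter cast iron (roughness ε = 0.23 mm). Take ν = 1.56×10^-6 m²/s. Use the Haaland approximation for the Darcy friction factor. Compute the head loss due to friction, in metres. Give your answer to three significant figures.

h_f ≈ 48.7 m

V = 4Q/(πD²) = 4·0.115/(π·0.237²) = 2.607 m/s
Re = VD/ν = 2.607·0.237/1.56×10^-6 = 3.96×10^5 → turbulent
ε/D = 0.23/237 = 9.70×10^-4
Haaland: f = 0.02020
h_f = f(L/D)V²/(2g) = 0.02020·(1650/0.237)·2.607²/(2·9.81) = 48.71 m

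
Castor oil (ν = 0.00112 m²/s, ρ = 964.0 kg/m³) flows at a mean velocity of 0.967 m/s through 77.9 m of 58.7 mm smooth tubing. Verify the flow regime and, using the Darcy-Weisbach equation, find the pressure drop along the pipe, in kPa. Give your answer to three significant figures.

Δp ≈ 755 kPa

Re = VD/ν = 0.967·0.05870/0.00112 = 50.7 → laminar (Re < 2300)
f = 64/Re = 1.263
h_f = f(L/D)V²/(2g) = 1.263·(77.9/0.05870)·0.967²/(2·9.81) = 79.87 m
Δp = ρg·h_f = 964.0·9.81·79.87 = 755.3 kPa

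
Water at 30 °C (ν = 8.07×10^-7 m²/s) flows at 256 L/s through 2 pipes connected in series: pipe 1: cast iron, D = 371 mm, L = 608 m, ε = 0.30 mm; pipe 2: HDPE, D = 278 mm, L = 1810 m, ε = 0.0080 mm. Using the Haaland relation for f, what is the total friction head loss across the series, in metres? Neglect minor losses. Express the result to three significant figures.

H ≈ 77.3 m

Pipe 1: V = 2.368 m/s, Re = 1.09×10^6, ε/D = 8.09×10^-4, f = 0.01898, h_1 = f(L/D)V²/2g = 8.891 m
Pipe 2: V = 4.218 m/s, Re = 1.45×10^6, ε/D = 2.88×10^-5, f = 0.01158, h_2 = f(L/D)V²/2g = 68.36 m
Series → Q common, losses add: H = Σh = 77.25 m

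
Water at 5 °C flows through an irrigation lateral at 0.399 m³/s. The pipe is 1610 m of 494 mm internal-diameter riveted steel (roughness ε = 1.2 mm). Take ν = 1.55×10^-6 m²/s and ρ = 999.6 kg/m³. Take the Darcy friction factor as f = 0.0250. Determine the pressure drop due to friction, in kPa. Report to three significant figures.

V = 4Q/(πD²) = 4·0.399/(π·0.494²) = 2.082 m/s
h_f = f(L/D)V²/(2g) = 0.02500·(1610/0.494)·2.082²/(2·9.81) = 18.00 m
Δp = ρg·h_f = 999.6·9.81·18.00 = 176.5 kPa

Δp ≈ 176 kPa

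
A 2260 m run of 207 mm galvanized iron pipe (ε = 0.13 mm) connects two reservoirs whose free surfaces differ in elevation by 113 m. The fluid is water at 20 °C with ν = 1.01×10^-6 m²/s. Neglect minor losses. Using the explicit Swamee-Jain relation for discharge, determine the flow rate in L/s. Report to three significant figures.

Swamee-Jain (Type II): Q = -0.965·√(gD⁵h_f/L)·ln[ε/(3.7D) + √(3.17ν²L/(gD³h_f))]
√(gD⁵h_f/L) = √(9.81·0.207⁵·113/2260) = 0.01365
ε/(3.7D) = 1.70×10^-4; √(3.17ν²L/(gD³h_f)) = 2.73×10^-5
Q = -0.965·0.01365·ln(1.970×10^-4) = 0.1124 m³/s
Check: V = 3.34 m/s, Re = 6.85×10^5, f = 0.01831, h_f = 114 m ≈ 113 m ✓

Q ≈ 112 L/s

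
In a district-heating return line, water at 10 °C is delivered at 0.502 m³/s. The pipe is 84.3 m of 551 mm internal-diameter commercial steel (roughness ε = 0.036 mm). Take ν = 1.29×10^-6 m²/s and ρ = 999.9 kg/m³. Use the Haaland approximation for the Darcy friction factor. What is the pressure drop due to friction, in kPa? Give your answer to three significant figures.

V = 4Q/(πD²) = 4·0.502/(π·0.551²) = 2.105 m/s
Re = VD/ν = 2.105·0.551/1.29×10^-6 = 8.99×10^5 → turbulent
ε/D = 0.036/551 = 6.53×10^-5
Haaland: f = 0.01292
h_f = f(L/D)V²/(2g) = 0.01292·(84.3/0.551)·2.105²/(2·9.81) = 0.4466 m
Δp = ρg·h_f = 999.9·9.81·0.4466 = 4.381 kPa

Δp ≈ 4.38 kPa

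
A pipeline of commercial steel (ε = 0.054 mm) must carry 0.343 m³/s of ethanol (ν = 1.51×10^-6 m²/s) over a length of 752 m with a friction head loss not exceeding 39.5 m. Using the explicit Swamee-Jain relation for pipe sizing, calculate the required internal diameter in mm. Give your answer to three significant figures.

Swamee-Jain (Type III): D = 0.66·[ε^1.25·(LQ²/(gh_f))^4.75 + ν·Q^9.4·(L/(gh_f))^5.2]^0.04
LQ²/(gh_f) = 0.2283; L/(gh_f) = 1.941
Term 1 = ε^1.25·(…)^4.75 = 4.15×10^-9; Term 2 = ν·Q^9.4·(…)^5.2 = 2.03×10^-9
D = 0.66·(4.15×10^-9 + 2.03×10^-9)^0.04 = 0.3099 m = 310 mm
Check: V = 4.55 m/s, Re = 9.33×10^5, f = 0.01454, h_f = 37.2 m ≈ 39.5 m ✓

D ≈ 310 mm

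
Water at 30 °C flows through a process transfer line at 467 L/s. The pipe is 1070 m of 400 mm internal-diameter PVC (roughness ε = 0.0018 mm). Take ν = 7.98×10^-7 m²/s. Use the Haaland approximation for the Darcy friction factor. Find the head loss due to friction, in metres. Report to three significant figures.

h_f ≈ 19.9 m

V = 4Q/(πD²) = 4·0.467/(π·0.400²) = 3.716 m/s
Re = VD/ν = 3.716·0.400/7.98×10^-7 = 1.86×10^6 → turbulent
ε/D = 0.0018/400 = 4.50×10^-6
Haaland: f = 0.01058
h_f = f(L/D)V²/(2g) = 0.01058·(1070/0.400)·3.716²/(2·9.81) = 19.93 m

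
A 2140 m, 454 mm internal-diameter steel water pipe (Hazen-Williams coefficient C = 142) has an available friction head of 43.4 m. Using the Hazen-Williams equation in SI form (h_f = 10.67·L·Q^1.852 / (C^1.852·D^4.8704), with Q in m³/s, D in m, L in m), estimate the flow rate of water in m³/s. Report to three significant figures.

Rearranging: Q = [h_f·C^1.852·D^4.8704 / (10.67·L)]^(1/1.852)
Q = [43.4·142^1.852·0.454^4.8704 / (10.67·2140)]^0.540 = 0.6041 m³/s

Q ≈ 0.604 m³/s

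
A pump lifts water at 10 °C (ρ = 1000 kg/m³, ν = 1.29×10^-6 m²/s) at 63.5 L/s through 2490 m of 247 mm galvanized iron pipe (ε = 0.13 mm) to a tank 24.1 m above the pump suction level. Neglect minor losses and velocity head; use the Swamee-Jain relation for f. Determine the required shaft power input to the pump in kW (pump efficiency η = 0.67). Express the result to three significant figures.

P_shaft ≈ 38.1 kW

V = 4Q/(πD²) = 1.325 m/s; Re = 2.54×10^5; ε/D = 5.26×10^-4; f = 0.01870
h_f = f(L/D)V²/2g = 16.88 m
Total head H = z + h_f = 24.1 + 16.88 = 40.98 m
P_hyd = ρgQH = 1000·9.81·0.0635·40.98 = 25.53 kW
P_shaft = P_hyd/η = 25.53/0.67 = 38.10 kW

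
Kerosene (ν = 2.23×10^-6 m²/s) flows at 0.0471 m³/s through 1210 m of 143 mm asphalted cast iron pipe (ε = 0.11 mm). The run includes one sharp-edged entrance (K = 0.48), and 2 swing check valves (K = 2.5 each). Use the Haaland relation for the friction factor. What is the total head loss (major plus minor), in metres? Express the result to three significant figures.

H_L ≈ 76.7 m

V = 4Q/(πD²) = 2.933 m/s; V²/2g = 0.4383 m
Re = 1.88×10^5, ε/D = 7.69×10^-4 → f = 0.02002 (Haaland)
Major: h_f = f(L/D)·V²/2g = 0.02002·8462·0.4383 = 74.26 m
Minor: ΣK = 5.48; h_m = ΣK·V²/2g = 2.402 m
Total H_L = 74.26 + 2.402 = 76.66 m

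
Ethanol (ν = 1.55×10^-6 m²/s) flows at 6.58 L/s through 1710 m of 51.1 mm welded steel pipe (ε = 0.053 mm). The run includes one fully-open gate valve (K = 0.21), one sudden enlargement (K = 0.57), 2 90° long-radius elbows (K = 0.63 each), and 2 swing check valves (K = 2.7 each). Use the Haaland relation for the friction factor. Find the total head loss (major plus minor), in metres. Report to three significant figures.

H_L ≈ 390 m

V = 4Q/(πD²) = 3.208 m/s; V²/2g = 0.5247 m
Re = 1.06×10^5, ε/D = 0.00104 → f = 0.02199 (Haaland)
Major: h_f = f(L/D)·V²/2g = 0.02199·33464·0.5247 = 386.1 m
Minor: ΣK = 7.44; h_m = ΣK·V²/2g = 3.904 m
Total H_L = 386.1 + 3.904 = 390.0 m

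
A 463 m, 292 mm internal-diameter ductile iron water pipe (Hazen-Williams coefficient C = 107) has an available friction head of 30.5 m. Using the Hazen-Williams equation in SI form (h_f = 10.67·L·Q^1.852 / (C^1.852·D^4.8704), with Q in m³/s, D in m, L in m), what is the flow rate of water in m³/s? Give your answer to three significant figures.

Q ≈ 0.269 m³/s

Rearranging: Q = [h_f·C^1.852·D^4.8704 / (10.67·L)]^(1/1.852)
Q = [30.5·107^1.852·0.292^4.8704 / (10.67·463)]^0.540 = 0.2694 m³/s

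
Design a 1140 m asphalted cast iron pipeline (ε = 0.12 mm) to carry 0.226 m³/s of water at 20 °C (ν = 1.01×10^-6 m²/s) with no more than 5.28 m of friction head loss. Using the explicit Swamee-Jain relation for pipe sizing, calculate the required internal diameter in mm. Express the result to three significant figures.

Swamee-Jain (Type III): D = 0.66·[ε^1.25·(LQ²/(gh_f))^4.75 + ν·Q^9.4·(L/(gh_f))^5.2]^0.04
LQ²/(gh_f) = 1.124; L/(gh_f) = 22.01
Term 1 = ε^1.25·(…)^4.75 = 2.19×10^-5; Term 2 = ν·Q^9.4·(…)^5.2 = 8.21×10^-6
D = 0.66·(2.19×10^-5 + 8.21×10^-6)^0.04 = 0.4352 m = 435 mm
Check: V = 1.52 m/s, Re = 6.55×10^5, f = 0.01589, h_f = 4.90 m ≈ 5.28 m ✓

D ≈ 435 mm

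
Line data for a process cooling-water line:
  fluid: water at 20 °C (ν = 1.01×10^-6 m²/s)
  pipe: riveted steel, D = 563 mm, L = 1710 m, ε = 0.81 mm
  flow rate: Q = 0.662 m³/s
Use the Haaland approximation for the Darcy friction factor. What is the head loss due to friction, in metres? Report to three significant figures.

h_f ≈ 23.7 m

V = 4Q/(πD²) = 4·0.662/(π·0.563²) = 2.659 m/s
Re = VD/ν = 2.659·0.563/1.01×10^-6 = 1.48×10^6 → turbulent
ε/D = 0.81/563 = 0.00144
Haaland: f = 0.02168
h_f = f(L/D)V²/(2g) = 0.02168·(1710/0.563)·2.659²/(2·9.81) = 23.73 m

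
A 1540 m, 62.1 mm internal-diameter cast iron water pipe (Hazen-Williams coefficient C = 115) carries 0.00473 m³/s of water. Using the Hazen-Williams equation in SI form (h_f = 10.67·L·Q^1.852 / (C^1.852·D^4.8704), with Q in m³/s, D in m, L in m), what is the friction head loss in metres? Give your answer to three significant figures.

h_f = 10.67·1540·0.00473^1.852 / (115^1.852·0.0621^4.8704) = 93.59 m

h_f ≈ 93.6 m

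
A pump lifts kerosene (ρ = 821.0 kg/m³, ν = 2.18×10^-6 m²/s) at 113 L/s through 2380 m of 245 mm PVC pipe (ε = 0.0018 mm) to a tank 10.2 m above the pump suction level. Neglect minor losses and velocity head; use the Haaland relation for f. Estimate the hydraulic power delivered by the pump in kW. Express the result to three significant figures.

P_hyd ≈ 47.3 kW

V = 4Q/(πD²) = 2.397 m/s; Re = 2.69×10^5; ε/D = 7.35×10^-6; f = 0.01469
h_f = f(L/D)V²/2g = 41.79 m
Total head H = z + h_f = 10.2 + 41.79 = 51.99 m
P_hyd = ρgQH = 821.0·9.81·0.113·51.99 = 47.31 kW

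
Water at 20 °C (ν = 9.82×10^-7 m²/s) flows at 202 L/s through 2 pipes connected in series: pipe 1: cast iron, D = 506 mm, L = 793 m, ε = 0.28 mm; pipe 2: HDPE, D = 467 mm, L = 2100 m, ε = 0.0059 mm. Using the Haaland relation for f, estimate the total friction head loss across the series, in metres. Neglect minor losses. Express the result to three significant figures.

H ≈ 5.57 m

Pipe 1: V = 1.005 m/s, Re = 5.18×10^5, ε/D = 5.53×10^-4, f = 0.01788, h_1 = f(L/D)V²/2g = 1.441 m
Pipe 2: V = 1.179 m/s, Re = 5.61×10^5, ε/D = 1.26×10^-5, f = 0.01296, h_2 = f(L/D)V²/2g = 4.130 m
Series → Q common, losses add: H = Σh = 5.571 m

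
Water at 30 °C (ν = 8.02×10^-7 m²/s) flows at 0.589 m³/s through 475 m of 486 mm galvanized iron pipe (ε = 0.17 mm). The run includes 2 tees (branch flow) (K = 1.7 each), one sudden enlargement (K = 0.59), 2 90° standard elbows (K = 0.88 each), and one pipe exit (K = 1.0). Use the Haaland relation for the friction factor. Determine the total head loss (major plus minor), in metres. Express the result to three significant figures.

V = 4Q/(πD²) = 3.175 m/s; V²/2g = 0.5138 m
Re = 1.92×10^6, ε/D = 3.50×10^-4 → f = 0.01577 (Haaland)
Major: h_f = f(L/D)·V²/2g = 0.01577·977.4·0.5138 = 7.921 m
Minor: ΣK = 6.75; h_m = ΣK·V²/2g = 3.468 m
Total H_L = 7.921 + 3.468 = 11.39 m

H_L ≈ 11.4 m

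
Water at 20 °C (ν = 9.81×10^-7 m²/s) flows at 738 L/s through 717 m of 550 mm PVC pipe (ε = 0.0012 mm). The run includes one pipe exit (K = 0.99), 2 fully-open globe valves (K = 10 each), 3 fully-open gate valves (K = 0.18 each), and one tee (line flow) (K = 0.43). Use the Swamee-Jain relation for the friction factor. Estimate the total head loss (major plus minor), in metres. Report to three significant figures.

H_L ≈ 17.6 m

V = 4Q/(πD²) = 3.106 m/s; V²/2g = 0.4918 m
Re = 1.74×10^6, ε/D = 2.18×10^-6 → f = 0.01067 (Swamee-Jain)
Major: h_f = f(L/D)·V²/2g = 0.01067·1304·0.4918 = 6.843 m
Minor: ΣK = 22.0; h_m = ΣK·V²/2g = 10.80 m
Total H_L = 6.843 + 10.80 = 17.64 m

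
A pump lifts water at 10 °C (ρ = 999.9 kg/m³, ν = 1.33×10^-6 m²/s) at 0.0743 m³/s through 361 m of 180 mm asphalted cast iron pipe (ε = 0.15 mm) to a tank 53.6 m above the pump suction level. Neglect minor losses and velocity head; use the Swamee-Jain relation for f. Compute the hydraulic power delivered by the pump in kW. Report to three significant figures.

V = 4Q/(πD²) = 2.920 m/s; Re = 3.95×10^5; ε/D = 8.33×10^-4; f = 0.01977
h_f = f(L/D)V²/2g = 17.23 m
Total head H = z + h_f = 53.6 + 17.23 = 70.83 m
P_hyd = ρgQH = 999.9·9.81·0.0743·70.83 = 51.62 kW

P_hyd ≈ 51.6 kW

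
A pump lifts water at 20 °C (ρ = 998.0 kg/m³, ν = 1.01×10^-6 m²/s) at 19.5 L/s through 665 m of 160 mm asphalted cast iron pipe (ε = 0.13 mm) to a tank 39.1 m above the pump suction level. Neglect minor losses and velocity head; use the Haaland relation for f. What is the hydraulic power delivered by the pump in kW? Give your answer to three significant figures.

V = 4Q/(πD²) = 0.9699 m/s; Re = 1.54×10^5; ε/D = 8.13×10^-4; f = 0.02050
h_f = f(L/D)V²/2g = 4.085 m
Total head H = z + h_f = 39.1 + 4.085 = 43.19 m
P_hyd = ρgQH = 998.0·9.81·0.0195·43.19 = 8.245 kW

P_hyd ≈ 8.24 kW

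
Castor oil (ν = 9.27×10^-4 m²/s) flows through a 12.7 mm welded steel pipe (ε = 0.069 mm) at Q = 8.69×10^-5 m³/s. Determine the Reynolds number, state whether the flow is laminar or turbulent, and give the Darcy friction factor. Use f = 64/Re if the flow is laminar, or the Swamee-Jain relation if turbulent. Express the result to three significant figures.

Re ≈ 9.40; laminar; f = 64/Re ≈ 6.81

V = 4Q/(πD²) = 0.6860 m/s
Re = VD/ν = 0.6860·0.0127/9.27×10^-4 = 9.40
Re < 2300 → laminar → f = 64/Re = 6.810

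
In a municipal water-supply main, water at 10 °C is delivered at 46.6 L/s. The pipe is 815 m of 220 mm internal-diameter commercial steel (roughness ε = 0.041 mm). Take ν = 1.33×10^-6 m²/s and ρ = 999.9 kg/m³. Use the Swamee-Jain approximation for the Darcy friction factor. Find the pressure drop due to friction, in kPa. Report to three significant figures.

V = 4Q/(πD²) = 4·0.0466/(π·0.220²) = 1.226 m/s
Re = VD/ν = 1.226·0.220/1.33×10^-6 = 2.03×10^5 → turbulent
ε/D = 0.041/220 = 1.86×10^-4
Swamee-Jain: f = 0.01700
h_f = f(L/D)V²/(2g) = 0.01700·(815/0.220)·1.226²/(2·9.81) = 4.825 m
Δp = ρg·h_f = 999.9·9.81·4.825 = 47.33 kPa

Δp ≈ 47.3 kPa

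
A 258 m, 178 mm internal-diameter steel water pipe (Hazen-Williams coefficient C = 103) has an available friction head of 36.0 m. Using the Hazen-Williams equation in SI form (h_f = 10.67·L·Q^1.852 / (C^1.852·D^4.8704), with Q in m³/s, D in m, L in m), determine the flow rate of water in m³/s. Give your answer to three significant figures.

Q ≈ 0.106 m³/s

Rearranging: Q = [h_f·C^1.852·D^4.8704 / (10.67·L)]^(1/1.852)
Q = [36.0·103^1.852·0.178^4.8704 / (10.67·258)]^0.540 = 0.1058 m³/s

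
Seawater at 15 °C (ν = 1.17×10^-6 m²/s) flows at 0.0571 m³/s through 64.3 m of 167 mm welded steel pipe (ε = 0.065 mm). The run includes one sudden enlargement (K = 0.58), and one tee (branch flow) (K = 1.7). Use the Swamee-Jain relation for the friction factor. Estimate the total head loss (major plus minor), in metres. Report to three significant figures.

H_L ≈ 3.11 m

V = 4Q/(πD²) = 2.607 m/s; V²/2g = 0.3464 m
Re = 3.72×10^5, ε/D = 3.89×10^-4 → f = 0.01737 (Swamee-Jain)
Major: h_f = f(L/D)·V²/2g = 0.01737·385.0·0.3464 = 2.317 m
Minor: ΣK = 2.28; h_m = ΣK·V²/2g = 0.7897 m
Total H_L = 2.317 + 0.7897 = 3.106 m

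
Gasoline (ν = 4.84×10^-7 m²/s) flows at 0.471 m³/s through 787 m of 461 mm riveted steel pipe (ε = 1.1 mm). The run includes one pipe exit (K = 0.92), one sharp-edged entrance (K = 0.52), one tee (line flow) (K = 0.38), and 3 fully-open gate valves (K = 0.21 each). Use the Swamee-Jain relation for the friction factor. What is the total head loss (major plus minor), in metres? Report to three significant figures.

H_L ≈ 18.1 m

V = 4Q/(πD²) = 2.822 m/s; V²/2g = 0.4058 m
Re = 2.69×10^6, ε/D = 0.00239 → f = 0.02466 (Swamee-Jain)
Major: h_f = f(L/D)·V²/2g = 0.02466·1707·0.4058 = 17.08 m
Minor: ΣK = 2.45; h_m = ΣK·V²/2g = 0.9943 m
Total H_L = 17.08 + 0.9943 = 18.08 m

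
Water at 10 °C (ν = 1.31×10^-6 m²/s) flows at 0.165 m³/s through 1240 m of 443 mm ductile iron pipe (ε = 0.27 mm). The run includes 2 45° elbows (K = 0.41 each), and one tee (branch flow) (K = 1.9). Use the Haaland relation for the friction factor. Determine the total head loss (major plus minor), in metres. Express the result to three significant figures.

V = 4Q/(πD²) = 1.070 m/s; V²/2g = 0.05841 m
Re = 3.62×10^5, ε/D = 6.09×10^-4 → f = 0.01850 (Haaland)
Major: h_f = f(L/D)·V²/2g = 0.01850·2799·0.05841 = 3.024 m
Minor: ΣK = 2.72; h_m = ΣK·V²/2g = 0.1589 m
Total H_L = 3.024 + 0.1589 = 3.183 m

H_L ≈ 3.18 m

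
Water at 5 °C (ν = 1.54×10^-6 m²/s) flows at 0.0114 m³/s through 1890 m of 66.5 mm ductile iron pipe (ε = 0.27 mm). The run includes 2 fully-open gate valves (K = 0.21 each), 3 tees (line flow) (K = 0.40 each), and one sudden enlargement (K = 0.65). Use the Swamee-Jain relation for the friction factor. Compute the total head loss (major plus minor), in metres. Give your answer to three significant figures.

V = 4Q/(πD²) = 3.282 m/s; V²/2g = 0.5491 m
Re = 1.42×10^5, ε/D = 0.00406 → f = 0.02952 (Swamee-Jain)
Major: h_f = f(L/D)·V²/2g = 0.02952·28421·0.5491 = 460.7 m
Minor: ΣK = 2.27; h_m = ΣK·V²/2g = 1.246 m
Total H_L = 460.7 + 1.246 = 461.9 m

H_L ≈ 462 m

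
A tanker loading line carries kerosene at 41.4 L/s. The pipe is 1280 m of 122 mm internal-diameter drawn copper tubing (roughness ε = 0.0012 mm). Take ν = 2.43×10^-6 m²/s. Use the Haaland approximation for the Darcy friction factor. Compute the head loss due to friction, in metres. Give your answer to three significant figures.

h_f ≈ 107 m

V = 4Q/(πD²) = 4·0.0414/(π·0.122²) = 3.542 m/s
Re = VD/ν = 3.542·0.122/2.43×10^-6 = 1.78×10^5 → turbulent
ε/D = 0.0012/122 = 9.84×10^-6
Haaland: f = 0.01591
h_f = f(L/D)V²/(2g) = 0.01591·(1280/0.122)·3.542²/(2·9.81) = 106.7 m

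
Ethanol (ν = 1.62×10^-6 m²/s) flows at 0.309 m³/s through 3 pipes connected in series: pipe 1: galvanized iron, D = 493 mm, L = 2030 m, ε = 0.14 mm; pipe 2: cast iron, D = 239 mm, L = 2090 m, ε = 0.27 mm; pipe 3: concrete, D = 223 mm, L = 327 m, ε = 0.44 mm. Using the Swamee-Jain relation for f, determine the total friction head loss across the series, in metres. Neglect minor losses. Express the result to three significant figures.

Pipe 1: V = 1.619 m/s, Re = 4.93×10^5, ε/D = 2.84×10^-4, f = 0.01626, h_1 = f(L/D)V²/2g = 8.943 m
Pipe 2: V = 6.888 m/s, Re = 1.02×10^6, ε/D = 0.00113, f = 0.02059, h_2 = f(L/D)V²/2g = 435.4 m
Pipe 3: V = 7.912 m/s, Re = 1.09×10^6, ε/D = 0.00197, f = 0.02358, h_3 = f(L/D)V²/2g = 110.3 m
Series → Q common, losses add: H = Σh = 554.7 m

H ≈ 555 m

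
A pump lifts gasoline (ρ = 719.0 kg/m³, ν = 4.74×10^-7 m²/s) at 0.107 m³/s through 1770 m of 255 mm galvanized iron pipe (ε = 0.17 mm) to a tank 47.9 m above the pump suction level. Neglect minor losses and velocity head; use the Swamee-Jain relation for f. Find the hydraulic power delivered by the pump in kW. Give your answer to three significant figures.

P_hyd ≈ 57.6 kW

V = 4Q/(πD²) = 2.095 m/s; Re = 1.13×10^6; ε/D = 6.67×10^-4; f = 0.01829
h_f = f(L/D)V²/2g = 28.40 m
Total head H = z + h_f = 47.9 + 28.40 = 76.30 m
P_hyd = ρgQH = 719.0·9.81·0.107·76.30 = 57.58 kW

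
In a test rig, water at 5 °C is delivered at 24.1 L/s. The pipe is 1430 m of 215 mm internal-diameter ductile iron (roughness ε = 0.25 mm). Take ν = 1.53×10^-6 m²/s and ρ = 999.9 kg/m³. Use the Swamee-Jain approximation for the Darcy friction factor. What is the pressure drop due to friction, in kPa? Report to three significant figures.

V = 4Q/(πD²) = 4·0.0241/(π·0.215²) = 0.6638 m/s
Re = VD/ν = 0.6638·0.215/1.53×10^-6 = 9.33×10^4 → turbulent
ε/D = 0.25/215 = 0.00116
Swamee-Jain: f = 0.02303
h_f = f(L/D)V²/(2g) = 0.02303·(1430/0.215)·0.6638²/(2·9.81) = 3.441 m
Δp = ρg·h_f = 999.9·9.81·3.441 = 33.75 kPa

Δp ≈ 33.7 kPa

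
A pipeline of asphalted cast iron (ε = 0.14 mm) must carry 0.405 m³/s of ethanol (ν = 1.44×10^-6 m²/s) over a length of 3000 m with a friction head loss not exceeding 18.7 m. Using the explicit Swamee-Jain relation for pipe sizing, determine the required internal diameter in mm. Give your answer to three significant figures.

D ≈ 517 mm

Swamee-Jain (Type III): D = 0.66·[ε^1.25·(LQ²/(gh_f))^4.75 + ν·Q^9.4·(L/(gh_f))^5.2]^0.04
LQ²/(gh_f) = 2.682; L/(gh_f) = 16.35
Term 1 = ε^1.25·(…)^4.75 = 0.00165; Term 2 = ν·Q^9.4·(…)^5.2 = 6.01×10^-4
D = 0.66·(0.00165 + 6.01×10^-4)^0.04 = 0.5172 m = 517 mm
Check: V = 1.93 m/s, Re = 6.92×10^5, f = 0.01579, h_f = 17.3 m ≈ 18.7 m ✓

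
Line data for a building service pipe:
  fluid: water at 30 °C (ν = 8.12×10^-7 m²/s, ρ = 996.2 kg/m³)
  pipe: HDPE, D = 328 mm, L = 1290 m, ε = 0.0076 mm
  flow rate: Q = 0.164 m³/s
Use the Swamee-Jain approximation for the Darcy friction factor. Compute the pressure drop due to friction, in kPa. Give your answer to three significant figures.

V = 4Q/(πD²) = 4·0.164/(π·0.328²) = 1.941 m/s
Re = VD/ν = 1.941·0.328/8.12×10^-7 = 7.84×10^5 → turbulent
ε/D = 0.0076/328 = 2.32×10^-5
Swamee-Jain: f = 0.01257
h_f = f(L/D)V²/(2g) = 0.01257·(1290/0.328)·1.941²/(2·9.81) = 9.493 m
Δp = ρg·h_f = 996.2·9.81·9.493 = 92.77 kPa

Δp ≈ 92.8 kPa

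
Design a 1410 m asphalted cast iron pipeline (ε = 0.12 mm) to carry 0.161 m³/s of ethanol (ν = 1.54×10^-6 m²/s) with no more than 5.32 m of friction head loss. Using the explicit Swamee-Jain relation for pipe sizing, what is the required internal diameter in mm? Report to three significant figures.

Swamee-Jain (Type III): D = 0.66·[ε^1.25·(LQ²/(gh_f))^4.75 + ν·Q^9.4·(L/(gh_f))^5.2]^0.04
LQ²/(gh_f) = 0.7003; L/(gh_f) = 27.02
Term 1 = ε^1.25·(…)^4.75 = 2.31×10^-6; Term 2 = ν·Q^9.4·(…)^5.2 = 1.50×10^-6
D = 0.66·(2.31×10^-6 + 1.50×10^-6)^0.04 = 0.4007 m = 401 mm
Check: V = 1.28 m/s, Re = 3.32×10^5, f = 0.01690, h_f = 4.94 m ≈ 5.32 m ✓

D ≈ 401 mm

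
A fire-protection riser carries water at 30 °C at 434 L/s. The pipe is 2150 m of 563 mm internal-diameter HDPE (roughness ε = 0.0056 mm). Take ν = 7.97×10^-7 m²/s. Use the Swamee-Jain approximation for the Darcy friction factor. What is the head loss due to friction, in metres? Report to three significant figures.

h_f ≈ 6.80 m

V = 4Q/(πD²) = 4·0.434/(π·0.563²) = 1.743 m/s
Re = VD/ν = 1.743·0.563/7.97×10^-7 = 1.23×10^6 → turbulent
ε/D = 0.0056/563 = 9.95×10^-6
Swamee-Jain: f = 0.01149
h_f = f(L/D)V²/(2g) = 0.01149·(2150/0.563)·1.743²/(2·9.81) = 6.796 m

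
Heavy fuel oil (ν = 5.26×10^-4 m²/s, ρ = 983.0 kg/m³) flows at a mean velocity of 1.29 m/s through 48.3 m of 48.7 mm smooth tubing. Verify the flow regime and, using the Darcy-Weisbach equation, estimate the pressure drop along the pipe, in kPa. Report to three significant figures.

Δp ≈ 435 kPa

Re = VD/ν = 1.29·0.04870/5.26×10^-4 = 119 → laminar (Re < 2300)
f = 64/Re = 0.5359
h_f = f(L/D)V²/(2g) = 0.5359·(48.3/0.04870)·1.29²/(2·9.81) = 45.08 m
Δp = ρg·h_f = 983.0·9.81·45.08 = 434.7 kPa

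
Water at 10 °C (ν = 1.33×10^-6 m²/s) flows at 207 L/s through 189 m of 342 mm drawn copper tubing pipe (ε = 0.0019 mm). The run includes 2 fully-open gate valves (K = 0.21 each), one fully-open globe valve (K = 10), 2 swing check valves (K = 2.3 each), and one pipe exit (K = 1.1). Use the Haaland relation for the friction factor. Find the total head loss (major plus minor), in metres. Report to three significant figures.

H_L ≈ 6.00 m

V = 4Q/(πD²) = 2.253 m/s; V²/2g = 0.2588 m
Re = 5.79×10^5, ε/D = 5.56×10^-6 → f = 0.01279 (Haaland)
Major: h_f = f(L/D)·V²/2g = 0.01279·552.6·0.2588 = 1.830 m
Minor: ΣK = 16.1; h_m = ΣK·V²/2g = 4.172 m
Total H_L = 1.830 + 4.172 = 6.001 m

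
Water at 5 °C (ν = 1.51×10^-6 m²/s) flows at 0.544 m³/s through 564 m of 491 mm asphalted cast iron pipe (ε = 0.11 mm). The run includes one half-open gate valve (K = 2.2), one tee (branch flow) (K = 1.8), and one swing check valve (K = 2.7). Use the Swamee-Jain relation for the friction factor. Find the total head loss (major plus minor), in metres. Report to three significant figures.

V = 4Q/(πD²) = 2.873 m/s; V²/2g = 0.4207 m
Re = 9.34×10^5, ε/D = 2.24×10^-4 → f = 0.01508 (Swamee-Jain)
Major: h_f = f(L/D)·V²/2g = 0.01508·1149·0.4207 = 7.289 m
Minor: ΣK = 6.70; h_m = ΣK·V²/2g = 2.819 m
Total H_L = 7.289 + 2.819 = 10.11 m

H_L ≈ 10.1 m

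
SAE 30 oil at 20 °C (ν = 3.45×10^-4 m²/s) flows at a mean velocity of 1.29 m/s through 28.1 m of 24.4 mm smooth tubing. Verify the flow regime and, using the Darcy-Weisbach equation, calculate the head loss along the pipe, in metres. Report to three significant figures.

h_f ≈ 68.5 m

Re = VD/ν = 1.29·0.02440/3.45×10^-4 = 91.2 → laminar (Re < 2300)
f = 64/Re = 0.7015
h_f = f(L/D)V²/(2g) = 0.7015·(28.1/0.02440)·1.29²/(2·9.81) = 68.52 m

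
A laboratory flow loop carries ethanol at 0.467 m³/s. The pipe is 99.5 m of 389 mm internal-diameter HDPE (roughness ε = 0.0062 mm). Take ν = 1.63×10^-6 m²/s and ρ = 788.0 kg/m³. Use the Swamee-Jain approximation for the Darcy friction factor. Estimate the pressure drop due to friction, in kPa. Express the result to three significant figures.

Δp ≈ 18.8 kPa

V = 4Q/(πD²) = 4·0.467/(π·0.389²) = 3.929 m/s
Re = VD/ν = 3.929·0.389/1.63×10^-6 = 9.38×10^5 → turbulent
ε/D = 0.0062/389 = 1.59×10^-5
Swamee-Jain: f = 0.01210
h_f = f(L/D)V²/(2g) = 0.01210·(99.5/0.389)·3.929²/(2·9.81) = 2.436 m
Δp = ρg·h_f = 788.0·9.81·2.436 = 18.83 kPa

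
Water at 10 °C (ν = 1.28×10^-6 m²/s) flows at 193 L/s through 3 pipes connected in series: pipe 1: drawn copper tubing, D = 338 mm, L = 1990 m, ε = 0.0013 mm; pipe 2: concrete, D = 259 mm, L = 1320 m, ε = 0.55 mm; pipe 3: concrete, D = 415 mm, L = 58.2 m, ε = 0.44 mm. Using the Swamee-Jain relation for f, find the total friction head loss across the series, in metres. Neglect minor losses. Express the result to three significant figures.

Pipe 1: V = 2.151 m/s, Re = 5.68×10^5, ε/D = 3.85×10^-6, f = 0.01286, h_1 = f(L/D)V²/2g = 17.86 m
Pipe 2: V = 3.663 m/s, Re = 7.41×10^5, ε/D = 0.00212, f = 0.02413, h_2 = f(L/D)V²/2g = 84.10 m
Pipe 3: V = 1.427 m/s, Re = 4.63×10^5, ε/D = 0.00106, f = 0.02066, h_3 = f(L/D)V²/2g = 0.3007 m
Series → Q common, losses add: H = Σh = 102.3 m

H ≈ 102 m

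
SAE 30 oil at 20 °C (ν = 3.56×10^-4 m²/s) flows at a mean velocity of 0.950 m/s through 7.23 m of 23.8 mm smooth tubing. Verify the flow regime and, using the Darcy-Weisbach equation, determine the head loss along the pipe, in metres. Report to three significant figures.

h_f ≈ 14.1 m

Re = VD/ν = 0.950·0.02380/3.56×10^-4 = 63.5 → laminar (Re < 2300)
f = 64/Re = 1.008
h_f = f(L/D)V²/(2g) = 1.008·(7.23/0.02380)·0.950²/(2·9.81) = 14.08 m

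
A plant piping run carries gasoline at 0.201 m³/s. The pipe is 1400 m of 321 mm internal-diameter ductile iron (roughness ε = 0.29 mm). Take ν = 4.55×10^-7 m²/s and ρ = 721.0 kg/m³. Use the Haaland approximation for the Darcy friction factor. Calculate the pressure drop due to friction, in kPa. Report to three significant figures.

Δp ≈ 188 kPa

V = 4Q/(πD²) = 4·0.201/(π·0.321²) = 2.484 m/s
Re = VD/ν = 2.484·0.321/4.55×10^-7 = 1.75×10^6 → turbulent
ε/D = 0.29/321 = 9.03×10^-4
Haaland: f = 0.01936
h_f = f(L/D)V²/(2g) = 0.01936·(1400/0.321)·2.484²/(2·9.81) = 26.55 m
Δp = ρg·h_f = 721.0·9.81·26.55 = 187.8 kPa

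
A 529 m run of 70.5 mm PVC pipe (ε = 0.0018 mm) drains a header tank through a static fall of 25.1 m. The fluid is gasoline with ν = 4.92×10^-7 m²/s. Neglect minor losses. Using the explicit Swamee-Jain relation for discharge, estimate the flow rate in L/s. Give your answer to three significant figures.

Swamee-Jain (Type II): Q = -0.965·√(gD⁵h_f/L)·ln[ε/(3.7D) + √(3.17ν²L/(gD³h_f))]
√(gD⁵h_f/L) = √(9.81·0.0705⁵·25.1/529) = 9.004×10^-4
ε/(3.7D) = 6.90×10^-6; √(3.17ν²L/(gD³h_f)) = 6.86×10^-5
Q = -0.965·9.004×10^-4·ln(7.549×10^-5) = 0.008247 m³/s
Check: V = 2.11 m/s, Re = 3.03×10^5, f = 0.01465, h_f = 25.0 m ≈ 25.1 m ✓

Q ≈ 8.25 L/s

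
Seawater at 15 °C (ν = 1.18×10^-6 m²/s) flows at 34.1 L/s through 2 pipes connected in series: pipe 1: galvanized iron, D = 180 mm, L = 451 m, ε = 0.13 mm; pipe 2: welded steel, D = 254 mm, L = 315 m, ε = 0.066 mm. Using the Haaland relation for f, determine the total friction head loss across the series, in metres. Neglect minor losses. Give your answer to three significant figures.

H ≈ 5.03 m

Pipe 1: V = 1.340 m/s, Re = 2.04×10^5, ε/D = 7.22×10^-4, f = 0.01970, h_1 = f(L/D)V²/2g = 4.517 m
Pipe 2: V = 0.6730 m/s, Re = 1.45×10^5, ε/D = 2.60×10^-4, f = 0.01799, h_2 = f(L/D)V²/2g = 0.5151 m
Series → Q common, losses add: H = Σh = 5.032 m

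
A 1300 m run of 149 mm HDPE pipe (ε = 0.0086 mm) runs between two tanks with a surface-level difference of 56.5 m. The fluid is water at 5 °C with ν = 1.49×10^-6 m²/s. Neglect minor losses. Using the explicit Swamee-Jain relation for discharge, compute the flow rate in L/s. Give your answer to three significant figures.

Swamee-Jain (Type II): Q = -0.965·√(gD⁵h_f/L)·ln[ε/(3.7D) + √(3.17ν²L/(gD³h_f))]
√(gD⁵h_f/L) = √(9.81·0.149⁵·56.5/1300) = 0.005596
ε/(3.7D) = 1.56×10^-5; √(3.17ν²L/(gD³h_f)) = 7.06×10^-5
Q = -0.965·0.005596·ln(8.624×10^-5) = 0.05053 m³/s
Check: V = 2.90 m/s, Re = 2.90×10^5, f = 0.01510, h_f = 56.4 m ≈ 56.5 m ✓

Q ≈ 50.5 L/s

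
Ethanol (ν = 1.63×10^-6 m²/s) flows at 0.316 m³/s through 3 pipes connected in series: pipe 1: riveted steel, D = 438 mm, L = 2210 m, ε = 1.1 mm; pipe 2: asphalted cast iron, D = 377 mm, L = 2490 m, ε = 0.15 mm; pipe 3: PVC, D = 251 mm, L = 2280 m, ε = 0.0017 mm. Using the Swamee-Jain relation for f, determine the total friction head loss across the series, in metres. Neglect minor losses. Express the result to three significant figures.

H ≈ 297 m

Pipe 1: V = 2.097 m/s, Re = 5.64×10^5, ε/D = 0.00251, f = 0.02528, h_1 = f(L/D)V²/2g = 28.60 m
Pipe 2: V = 2.831 m/s, Re = 6.55×10^5, ε/D = 3.98×10^-4, f = 0.01686, h_2 = f(L/D)V²/2g = 45.48 m
Pipe 3: V = 6.386 m/s, Re = 9.83×10^5, ε/D = 6.77×10^-6, f = 0.01181, h_3 = f(L/D)V²/2g = 222.9 m
Series → Q common, losses add: H = Σh = 297.0 m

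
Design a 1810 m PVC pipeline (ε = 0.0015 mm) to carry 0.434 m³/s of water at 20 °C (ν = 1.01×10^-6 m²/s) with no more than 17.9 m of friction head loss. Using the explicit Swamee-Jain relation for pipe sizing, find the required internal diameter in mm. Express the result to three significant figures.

D ≈ 451 mm

Swamee-Jain (Type III): D = 0.66·[ε^1.25·(LQ²/(gh_f))^4.75 + ν·Q^9.4·(L/(gh_f))^5.2]^0.04
LQ²/(gh_f) = 1.941; L/(gh_f) = 10.31
Term 1 = ε^1.25·(…)^4.75 = 1.23×10^-6; Term 2 = ν·Q^9.4·(…)^5.2 = 7.33×10^-5
D = 0.66·(1.23×10^-6 + 7.33×10^-5)^0.04 = 0.4513 m = 451 mm
Check: V = 2.71 m/s, Re = 1.21×10^6, f = 0.01133, h_f = 17.1 m ≈ 17.9 m ✓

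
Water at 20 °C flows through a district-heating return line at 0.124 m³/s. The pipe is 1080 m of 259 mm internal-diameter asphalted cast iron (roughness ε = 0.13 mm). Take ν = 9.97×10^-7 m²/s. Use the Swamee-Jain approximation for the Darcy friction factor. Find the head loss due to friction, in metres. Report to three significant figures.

h_f ≈ 20.7 m

V = 4Q/(πD²) = 4·0.124/(π·0.259²) = 2.354 m/s
Re = VD/ν = 2.354·0.259/9.97×10^-7 = 6.11×10^5 → turbulent
ε/D = 0.13/259 = 5.02×10^-4
Swamee-Jain: f = 0.01762
h_f = f(L/D)V²/(2g) = 0.01762·(1080/0.259)·2.354²/(2·9.81) = 20.75 m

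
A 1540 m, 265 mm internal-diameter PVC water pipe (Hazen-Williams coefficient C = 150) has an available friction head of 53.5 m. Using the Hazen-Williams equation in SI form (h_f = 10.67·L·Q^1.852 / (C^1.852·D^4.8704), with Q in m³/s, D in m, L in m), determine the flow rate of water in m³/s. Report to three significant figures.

Rearranging: Q = [h_f·C^1.852·D^4.8704 / (10.67·L)]^(1/1.852)
Q = [53.5·150^1.852·0.265^4.8704 / (10.67·1540)]^0.540 = 0.2072 m³/s

Q ≈ 0.207 m³/s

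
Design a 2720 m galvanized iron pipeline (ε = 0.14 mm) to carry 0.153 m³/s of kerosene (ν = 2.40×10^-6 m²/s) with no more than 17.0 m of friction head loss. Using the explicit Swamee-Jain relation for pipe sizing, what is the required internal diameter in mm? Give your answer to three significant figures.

D ≈ 360 mm

Swamee-Jain (Type III): D = 0.66·[ε^1.25·(LQ²/(gh_f))^4.75 + ν·Q^9.4·(L/(gh_f))^5.2]^0.04
LQ²/(gh_f) = 0.3818; L/(gh_f) = 16.31
Term 1 = ε^1.25·(…)^4.75 = 1.57×10^-7; Term 2 = ν·Q^9.4·(…)^5.2 = 1.05×10^-7
D = 0.66·(1.57×10^-7 + 1.05×10^-7)^0.04 = 0.3600 m = 360 mm
Check: V = 1.50 m/s, Re = 2.25×10^5, f = 0.01811, h_f = 15.8 m ≈ 17.0 m ✓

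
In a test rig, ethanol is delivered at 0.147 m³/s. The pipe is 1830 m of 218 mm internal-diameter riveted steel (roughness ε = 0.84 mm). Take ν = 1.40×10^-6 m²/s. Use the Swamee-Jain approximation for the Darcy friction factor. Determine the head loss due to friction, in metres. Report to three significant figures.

V = 4Q/(πD²) = 4·0.147/(π·0.218²) = 3.938 m/s
Re = VD/ν = 3.938·0.218/1.40×10^-6 = 6.13×10^5 → turbulent
ε/D = 0.84/218 = 0.00385
Swamee-Jain: f = 0.02838
h_f = f(L/D)V²/(2g) = 0.02838·(1830/0.218)·3.938²/(2·9.81) = 188.4 m

h_f ≈ 188 m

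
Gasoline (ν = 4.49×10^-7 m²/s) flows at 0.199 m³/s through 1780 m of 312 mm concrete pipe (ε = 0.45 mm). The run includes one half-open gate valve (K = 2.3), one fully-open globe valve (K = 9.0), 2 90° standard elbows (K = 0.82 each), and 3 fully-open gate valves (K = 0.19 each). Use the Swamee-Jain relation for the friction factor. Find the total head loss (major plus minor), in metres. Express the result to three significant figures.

V = 4Q/(πD²) = 2.603 m/s; V²/2g = 0.3453 m
Re = 1.81×10^6, ε/D = 0.00144 → f = 0.02170 (Swamee-Jain)
Major: h_f = f(L/D)·V²/2g = 0.02170·5705·0.3453 = 42.74 m
Minor: ΣK = 13.5; h_m = ΣK·V²/2g = 4.665 m
Total H_L = 42.74 + 4.665 = 47.41 m

H_L ≈ 47.4 m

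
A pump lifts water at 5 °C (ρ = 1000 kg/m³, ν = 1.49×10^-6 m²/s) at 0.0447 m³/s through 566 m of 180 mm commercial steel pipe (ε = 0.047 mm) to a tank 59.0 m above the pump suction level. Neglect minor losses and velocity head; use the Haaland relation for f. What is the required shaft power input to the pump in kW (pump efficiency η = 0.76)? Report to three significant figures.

V = 4Q/(πD²) = 1.757 m/s; Re = 2.12×10^5; ε/D = 2.61×10^-4; f = 0.01715
h_f = f(L/D)V²/2g = 8.479 m
Total head H = z + h_f = 59.0 + 8.479 = 67.48 m
P_hyd = ρgQH = 1000·9.81·0.0447·67.48 = 29.59 kW
P_shaft = P_hyd/η = 29.59/0.76 = 38.93 kW

P_shaft ≈ 38.9 kW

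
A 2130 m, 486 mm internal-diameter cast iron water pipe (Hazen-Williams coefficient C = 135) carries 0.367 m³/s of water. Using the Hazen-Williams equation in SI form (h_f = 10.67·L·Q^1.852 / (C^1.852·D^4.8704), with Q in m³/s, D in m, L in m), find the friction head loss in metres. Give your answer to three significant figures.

h_f ≈ 13.5 m

h_f = 10.67·2130·0.367^1.852 / (135^1.852·0.486^4.8704) = 13.52 m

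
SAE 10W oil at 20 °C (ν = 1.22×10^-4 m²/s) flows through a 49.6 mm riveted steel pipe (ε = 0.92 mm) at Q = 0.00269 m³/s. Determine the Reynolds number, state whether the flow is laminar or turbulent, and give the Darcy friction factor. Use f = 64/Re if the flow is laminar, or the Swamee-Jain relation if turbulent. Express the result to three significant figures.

Re ≈ 566; laminar; f = 64/Re ≈ 0.113

V = 4Q/(πD²) = 1.392 m/s
Re = VD/ν = 1.392·0.0496/1.22×10^-4 = 566
Re < 2300 → laminar → f = 64/Re = 0.1131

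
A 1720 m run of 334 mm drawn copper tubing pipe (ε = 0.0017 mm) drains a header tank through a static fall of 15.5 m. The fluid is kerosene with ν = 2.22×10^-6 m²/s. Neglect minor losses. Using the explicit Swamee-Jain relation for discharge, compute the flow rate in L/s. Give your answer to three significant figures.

Q ≈ 177 L/s

Swamee-Jain (Type II): Q = -0.965·√(gD⁵h_f/L)·ln[ε/(3.7D) + √(3.17ν²L/(gD³h_f))]
√(gD⁵h_f/L) = √(9.81·0.334⁵·15.5/1720) = 0.01917
ε/(3.7D) = 1.38×10^-6; √(3.17ν²L/(gD³h_f)) = 6.89×10^-5
Q = -0.965·0.01917·ln(7.025×10^-5) = 0.1769 m³/s
Check: V = 2.02 m/s, Re = 3.04×10^5, f = 0.01440, h_f = 15.4 m ≈ 15.5 m ✓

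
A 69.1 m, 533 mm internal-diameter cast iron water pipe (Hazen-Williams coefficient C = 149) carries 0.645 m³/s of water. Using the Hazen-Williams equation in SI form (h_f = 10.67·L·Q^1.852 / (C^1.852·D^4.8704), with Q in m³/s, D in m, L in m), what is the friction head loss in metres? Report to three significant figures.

h_f ≈ 0.662 m

h_f = 10.67·69.1·0.645^1.852 / (149^1.852·0.533^4.8704) = 0.6625 m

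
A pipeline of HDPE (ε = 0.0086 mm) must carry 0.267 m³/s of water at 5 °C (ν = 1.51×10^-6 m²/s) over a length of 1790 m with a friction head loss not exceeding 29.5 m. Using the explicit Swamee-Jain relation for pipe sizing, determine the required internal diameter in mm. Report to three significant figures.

D ≈ 345 mm

Swamee-Jain (Type III): D = 0.66·[ε^1.25·(LQ²/(gh_f))^4.75 + ν·Q^9.4·(L/(gh_f))^5.2]^0.04
LQ²/(gh_f) = 0.4409; L/(gh_f) = 6.185
Term 1 = ε^1.25·(…)^4.75 = 9.53×10^-9; Term 2 = ν·Q^9.4·(…)^5.2 = 8.00×10^-8
D = 0.66·(9.53×10^-9 + 8.00×10^-8)^0.04 = 0.3448 m = 345 mm
Check: V = 2.86 m/s, Re = 6.53×10^5, f = 0.01294, h_f = 28.0 m ≈ 29.5 m ✓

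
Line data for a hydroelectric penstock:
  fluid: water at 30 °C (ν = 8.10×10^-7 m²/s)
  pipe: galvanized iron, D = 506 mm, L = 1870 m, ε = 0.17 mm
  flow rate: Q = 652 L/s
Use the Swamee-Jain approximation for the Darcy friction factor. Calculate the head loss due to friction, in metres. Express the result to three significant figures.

V = 4Q/(πD²) = 4·0.652/(π·0.506²) = 3.242 m/s
Re = VD/ν = 3.242·0.506/8.10×10^-7 = 2.03×10^6 → turbulent
ε/D = 0.17/506 = 3.36×10^-4
Swamee-Jain: f = 0.01572
h_f = f(L/D)V²/(2g) = 0.01572·(1870/0.506)·3.242²/(2·9.81) = 31.13 m

h_f ≈ 31.1 m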